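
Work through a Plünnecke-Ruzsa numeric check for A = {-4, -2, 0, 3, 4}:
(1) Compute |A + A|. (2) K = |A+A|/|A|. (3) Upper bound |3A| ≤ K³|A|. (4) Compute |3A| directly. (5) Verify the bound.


|A| = 5.
Step 1: Compute A + A by enumerating all 25 pairs.
A + A = {-8, -6, -4, -2, -1, 0, 1, 2, 3, 4, 6, 7, 8}, so |A + A| = 13.
Step 2: Doubling constant K = |A + A|/|A| = 13/5 = 13/5 ≈ 2.6000.
Step 3: Plünnecke-Ruzsa gives |3A| ≤ K³·|A| = (2.6000)³ · 5 ≈ 87.8800.
Step 4: Compute 3A = A + A + A directly by enumerating all triples (a,b,c) ∈ A³; |3A| = 22.
Step 5: Check 22 ≤ 87.8800? Yes ✓.

K = 13/5, Plünnecke-Ruzsa bound K³|A| ≈ 87.8800, |3A| = 22, inequality holds.


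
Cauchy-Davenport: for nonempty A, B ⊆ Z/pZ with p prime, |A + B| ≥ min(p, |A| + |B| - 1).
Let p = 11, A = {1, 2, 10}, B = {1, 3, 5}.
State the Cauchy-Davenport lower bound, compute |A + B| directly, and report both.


Cauchy-Davenport: |A + B| ≥ min(p, |A| + |B| - 1) for A, B nonempty in Z/pZ.
|A| = 3, |B| = 3, p = 11.
CD lower bound = min(11, 3 + 3 - 1) = min(11, 5) = 5.
Compute A + B mod 11 directly:
a = 1: 1+1=2, 1+3=4, 1+5=6
a = 2: 2+1=3, 2+3=5, 2+5=7
a = 10: 10+1=0, 10+3=2, 10+5=4
A + B = {0, 2, 3, 4, 5, 6, 7}, so |A + B| = 7.
Verify: 7 ≥ 5? Yes ✓.

CD lower bound = 5, actual |A + B| = 7.


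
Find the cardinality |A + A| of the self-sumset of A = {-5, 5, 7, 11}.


A + A = {a + a' : a, a' ∈ A}; |A| = 4.
General bounds: 2|A| - 1 ≤ |A + A| ≤ |A|(|A|+1)/2, i.e. 7 ≤ |A + A| ≤ 10.
Lower bound 2|A|-1 is attained iff A is an arithmetic progression.
Enumerate sums a + a' for a ≤ a' (symmetric, so this suffices):
a = -5: -5+-5=-10, -5+5=0, -5+7=2, -5+11=6
a = 5: 5+5=10, 5+7=12, 5+11=16
a = 7: 7+7=14, 7+11=18
a = 11: 11+11=22
Distinct sums: {-10, 0, 2, 6, 10, 12, 14, 16, 18, 22}
|A + A| = 10

|A + A| = 10


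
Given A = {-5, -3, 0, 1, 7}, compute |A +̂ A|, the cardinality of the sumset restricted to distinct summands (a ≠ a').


Restricted sumset: A +̂ A = {a + a' : a ∈ A, a' ∈ A, a ≠ a'}.
Equivalently, take A + A and drop any sum 2a that is achievable ONLY as a + a for a ∈ A (i.e. sums representable only with equal summands).
Enumerate pairs (a, a') with a < a' (symmetric, so each unordered pair gives one sum; this covers all a ≠ a'):
  -5 + -3 = -8
  -5 + 0 = -5
  -5 + 1 = -4
  -5 + 7 = 2
  -3 + 0 = -3
  -3 + 1 = -2
  -3 + 7 = 4
  0 + 1 = 1
  0 + 7 = 7
  1 + 7 = 8
Collected distinct sums: {-8, -5, -4, -3, -2, 1, 2, 4, 7, 8}
|A +̂ A| = 10
(Reference bound: |A +̂ A| ≥ 2|A| - 3 for |A| ≥ 2, with |A| = 5 giving ≥ 7.)

|A +̂ A| = 10


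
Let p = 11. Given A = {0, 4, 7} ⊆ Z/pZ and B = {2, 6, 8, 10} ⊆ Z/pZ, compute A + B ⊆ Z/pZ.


Work in Z/11Z: reduce every sum a + b modulo 11.
Enumerate all 12 pairs:
a = 0: 0+2=2, 0+6=6, 0+8=8, 0+10=10
a = 4: 4+2=6, 4+6=10, 4+8=1, 4+10=3
a = 7: 7+2=9, 7+6=2, 7+8=4, 7+10=6
Distinct residues collected: {1, 2, 3, 4, 6, 8, 9, 10}
|A + B| = 8 (out of 11 total residues).

A + B = {1, 2, 3, 4, 6, 8, 9, 10}


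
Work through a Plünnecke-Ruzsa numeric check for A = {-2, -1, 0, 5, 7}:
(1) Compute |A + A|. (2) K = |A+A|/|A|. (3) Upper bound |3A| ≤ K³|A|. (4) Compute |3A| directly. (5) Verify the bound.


|A| = 5.
Step 1: Compute A + A by enumerating all 25 pairs.
A + A = {-4, -3, -2, -1, 0, 3, 4, 5, 6, 7, 10, 12, 14}, so |A + A| = 13.
Step 2: Doubling constant K = |A + A|/|A| = 13/5 = 13/5 ≈ 2.6000.
Step 3: Plünnecke-Ruzsa gives |3A| ≤ K³·|A| = (2.6000)³ · 5 ≈ 87.8800.
Step 4: Compute 3A = A + A + A directly by enumerating all triples (a,b,c) ∈ A³; |3A| = 25.
Step 5: Check 25 ≤ 87.8800? Yes ✓.

K = 13/5, Plünnecke-Ruzsa bound K³|A| ≈ 87.8800, |3A| = 25, inequality holds.


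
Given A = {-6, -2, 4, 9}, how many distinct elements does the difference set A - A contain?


A - A = {a - a' : a, a' ∈ A}; |A| = 4.
Bounds: 2|A|-1 ≤ |A - A| ≤ |A|² - |A| + 1, i.e. 7 ≤ |A - A| ≤ 13.
Note: 0 ∈ A - A always (from a - a). The set is symmetric: if d ∈ A - A then -d ∈ A - A.
Enumerate nonzero differences d = a - a' with a > a' (then include -d):
Positive differences: {4, 5, 6, 10, 11, 15}
Full difference set: {0} ∪ (positive diffs) ∪ (negative diffs).
|A - A| = 1 + 2·6 = 13 (matches direct enumeration: 13).

|A - A| = 13


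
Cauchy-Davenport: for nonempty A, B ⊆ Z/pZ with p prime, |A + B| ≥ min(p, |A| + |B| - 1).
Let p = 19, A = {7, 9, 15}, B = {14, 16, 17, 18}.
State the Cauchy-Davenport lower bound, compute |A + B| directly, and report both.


Cauchy-Davenport: |A + B| ≥ min(p, |A| + |B| - 1) for A, B nonempty in Z/pZ.
|A| = 3, |B| = 4, p = 19.
CD lower bound = min(19, 3 + 4 - 1) = min(19, 6) = 6.
Compute A + B mod 19 directly:
a = 7: 7+14=2, 7+16=4, 7+17=5, 7+18=6
a = 9: 9+14=4, 9+16=6, 9+17=7, 9+18=8
a = 15: 15+14=10, 15+16=12, 15+17=13, 15+18=14
A + B = {2, 4, 5, 6, 7, 8, 10, 12, 13, 14}, so |A + B| = 10.
Verify: 10 ≥ 6? Yes ✓.

CD lower bound = 6, actual |A + B| = 10.


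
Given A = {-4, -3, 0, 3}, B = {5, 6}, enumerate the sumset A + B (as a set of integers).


A + B = {a + b : a ∈ A, b ∈ B}.
Enumerate all |A|·|B| = 4·2 = 8 pairs (a, b) and collect distinct sums.
a = -4: -4+5=1, -4+6=2
a = -3: -3+5=2, -3+6=3
a = 0: 0+5=5, 0+6=6
a = 3: 3+5=8, 3+6=9
Collecting distinct sums: A + B = {1, 2, 3, 5, 6, 8, 9}
|A + B| = 7

A + B = {1, 2, 3, 5, 6, 8, 9}


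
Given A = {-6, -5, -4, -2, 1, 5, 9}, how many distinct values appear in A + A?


A + A = {a + a' : a, a' ∈ A}; |A| = 7.
General bounds: 2|A| - 1 ≤ |A + A| ≤ |A|(|A|+1)/2, i.e. 13 ≤ |A + A| ≤ 28.
Lower bound 2|A|-1 is attained iff A is an arithmetic progression.
Enumerate sums a + a' for a ≤ a' (symmetric, so this suffices):
a = -6: -6+-6=-12, -6+-5=-11, -6+-4=-10, -6+-2=-8, -6+1=-5, -6+5=-1, -6+9=3
a = -5: -5+-5=-10, -5+-4=-9, -5+-2=-7, -5+1=-4, -5+5=0, -5+9=4
a = -4: -4+-4=-8, -4+-2=-6, -4+1=-3, -4+5=1, -4+9=5
a = -2: -2+-2=-4, -2+1=-1, -2+5=3, -2+9=7
a = 1: 1+1=2, 1+5=6, 1+9=10
a = 5: 5+5=10, 5+9=14
a = 9: 9+9=18
Distinct sums: {-12, -11, -10, -9, -8, -7, -6, -5, -4, -3, -1, 0, 1, 2, 3, 4, 5, 6, 7, 10, 14, 18}
|A + A| = 22

|A + A| = 22


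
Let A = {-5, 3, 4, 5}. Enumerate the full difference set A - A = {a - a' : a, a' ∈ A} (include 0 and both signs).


A - A = {a - a' : a, a' ∈ A}.
Compute a - a' for each ordered pair (a, a'):
a = -5: -5--5=0, -5-3=-8, -5-4=-9, -5-5=-10
a = 3: 3--5=8, 3-3=0, 3-4=-1, 3-5=-2
a = 4: 4--5=9, 4-3=1, 4-4=0, 4-5=-1
a = 5: 5--5=10, 5-3=2, 5-4=1, 5-5=0
Collecting distinct values (and noting 0 appears from a-a):
A - A = {-10, -9, -8, -2, -1, 0, 1, 2, 8, 9, 10}
|A - A| = 11

A - A = {-10, -9, -8, -2, -1, 0, 1, 2, 8, 9, 10}


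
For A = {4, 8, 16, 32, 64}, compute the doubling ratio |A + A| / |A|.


|A| = 5.
Compute A + A by enumerating all 25 pairs.
A + A = {8, 12, 16, 20, 24, 32, 36, 40, 48, 64, 68, 72, 80, 96, 128}, so |A + A| = 15.
K = |A + A| / |A| = 15/5 = 3/1 ≈ 3.0000.
Reference: AP of size 5 gives K = 9/5 ≈ 1.8000; a fully generic set of size 5 gives K ≈ 3.0000.

|A| = 5, |A + A| = 15, K = 15/5 = 3/1.


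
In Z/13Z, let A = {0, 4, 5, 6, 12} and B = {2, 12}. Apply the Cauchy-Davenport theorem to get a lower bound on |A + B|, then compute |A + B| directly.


Cauchy-Davenport: |A + B| ≥ min(p, |A| + |B| - 1) for A, B nonempty in Z/pZ.
|A| = 5, |B| = 2, p = 13.
CD lower bound = min(13, 5 + 2 - 1) = min(13, 6) = 6.
Compute A + B mod 13 directly:
a = 0: 0+2=2, 0+12=12
a = 4: 4+2=6, 4+12=3
a = 5: 5+2=7, 5+12=4
a = 6: 6+2=8, 6+12=5
a = 12: 12+2=1, 12+12=11
A + B = {1, 2, 3, 4, 5, 6, 7, 8, 11, 12}, so |A + B| = 10.
Verify: 10 ≥ 6? Yes ✓.

CD lower bound = 6, actual |A + B| = 10.


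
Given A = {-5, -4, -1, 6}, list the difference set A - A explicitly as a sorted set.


A - A = {a - a' : a, a' ∈ A}.
Compute a - a' for each ordered pair (a, a'):
a = -5: -5--5=0, -5--4=-1, -5--1=-4, -5-6=-11
a = -4: -4--5=1, -4--4=0, -4--1=-3, -4-6=-10
a = -1: -1--5=4, -1--4=3, -1--1=0, -1-6=-7
a = 6: 6--5=11, 6--4=10, 6--1=7, 6-6=0
Collecting distinct values (and noting 0 appears from a-a):
A - A = {-11, -10, -7, -4, -3, -1, 0, 1, 3, 4, 7, 10, 11}
|A - A| = 13

A - A = {-11, -10, -7, -4, -3, -1, 0, 1, 3, 4, 7, 10, 11}


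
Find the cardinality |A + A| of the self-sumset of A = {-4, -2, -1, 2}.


A + A = {a + a' : a, a' ∈ A}; |A| = 4.
General bounds: 2|A| - 1 ≤ |A + A| ≤ |A|(|A|+1)/2, i.e. 7 ≤ |A + A| ≤ 10.
Lower bound 2|A|-1 is attained iff A is an arithmetic progression.
Enumerate sums a + a' for a ≤ a' (symmetric, so this suffices):
a = -4: -4+-4=-8, -4+-2=-6, -4+-1=-5, -4+2=-2
a = -2: -2+-2=-4, -2+-1=-3, -2+2=0
a = -1: -1+-1=-2, -1+2=1
a = 2: 2+2=4
Distinct sums: {-8, -6, -5, -4, -3, -2, 0, 1, 4}
|A + A| = 9

|A + A| = 9


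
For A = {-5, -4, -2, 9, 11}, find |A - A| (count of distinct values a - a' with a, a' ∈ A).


A - A = {a - a' : a, a' ∈ A}; |A| = 5.
Bounds: 2|A|-1 ≤ |A - A| ≤ |A|² - |A| + 1, i.e. 9 ≤ |A - A| ≤ 21.
Note: 0 ∈ A - A always (from a - a). The set is symmetric: if d ∈ A - A then -d ∈ A - A.
Enumerate nonzero differences d = a - a' with a > a' (then include -d):
Positive differences: {1, 2, 3, 11, 13, 14, 15, 16}
Full difference set: {0} ∪ (positive diffs) ∪ (negative diffs).
|A - A| = 1 + 2·8 = 17 (matches direct enumeration: 17).

|A - A| = 17


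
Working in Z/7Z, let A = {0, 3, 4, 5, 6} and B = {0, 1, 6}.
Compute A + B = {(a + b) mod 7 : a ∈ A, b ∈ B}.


Work in Z/7Z: reduce every sum a + b modulo 7.
Enumerate all 15 pairs:
a = 0: 0+0=0, 0+1=1, 0+6=6
a = 3: 3+0=3, 3+1=4, 3+6=2
a = 4: 4+0=4, 4+1=5, 4+6=3
a = 5: 5+0=5, 5+1=6, 5+6=4
a = 6: 6+0=6, 6+1=0, 6+6=5
Distinct residues collected: {0, 1, 2, 3, 4, 5, 6}
|A + B| = 7 (out of 7 total residues).

A + B = {0, 1, 2, 3, 4, 5, 6}


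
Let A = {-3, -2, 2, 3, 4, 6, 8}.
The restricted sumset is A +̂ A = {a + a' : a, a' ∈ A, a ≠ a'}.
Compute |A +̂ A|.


Restricted sumset: A +̂ A = {a + a' : a ∈ A, a' ∈ A, a ≠ a'}.
Equivalently, take A + A and drop any sum 2a that is achievable ONLY as a + a for a ∈ A (i.e. sums representable only with equal summands).
Enumerate pairs (a, a') with a < a' (symmetric, so each unordered pair gives one sum; this covers all a ≠ a'):
  -3 + -2 = -5
  -3 + 2 = -1
  -3 + 3 = 0
  -3 + 4 = 1
  -3 + 6 = 3
  -3 + 8 = 5
  -2 + 2 = 0
  -2 + 3 = 1
  -2 + 4 = 2
  -2 + 6 = 4
  -2 + 8 = 6
  2 + 3 = 5
  2 + 4 = 6
  2 + 6 = 8
  2 + 8 = 10
  3 + 4 = 7
  3 + 6 = 9
  3 + 8 = 11
  4 + 6 = 10
  4 + 8 = 12
  6 + 8 = 14
Collected distinct sums: {-5, -1, 0, 1, 2, 3, 4, 5, 6, 7, 8, 9, 10, 11, 12, 14}
|A +̂ A| = 16
(Reference bound: |A +̂ A| ≥ 2|A| - 3 for |A| ≥ 2, with |A| = 7 giving ≥ 11.)

|A +̂ A| = 16


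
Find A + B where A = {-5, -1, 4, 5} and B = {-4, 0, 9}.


A + B = {a + b : a ∈ A, b ∈ B}.
Enumerate all |A|·|B| = 4·3 = 12 pairs (a, b) and collect distinct sums.
a = -5: -5+-4=-9, -5+0=-5, -5+9=4
a = -1: -1+-4=-5, -1+0=-1, -1+9=8
a = 4: 4+-4=0, 4+0=4, 4+9=13
a = 5: 5+-4=1, 5+0=5, 5+9=14
Collecting distinct sums: A + B = {-9, -5, -1, 0, 1, 4, 5, 8, 13, 14}
|A + B| = 10

A + B = {-9, -5, -1, 0, 1, 4, 5, 8, 13, 14}


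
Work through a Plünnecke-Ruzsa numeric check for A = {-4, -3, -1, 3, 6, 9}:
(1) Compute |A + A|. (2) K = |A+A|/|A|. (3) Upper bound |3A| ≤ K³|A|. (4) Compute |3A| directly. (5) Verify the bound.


|A| = 6.
Step 1: Compute A + A by enumerating all 36 pairs.
A + A = {-8, -7, -6, -5, -4, -2, -1, 0, 2, 3, 5, 6, 8, 9, 12, 15, 18}, so |A + A| = 17.
Step 2: Doubling constant K = |A + A|/|A| = 17/6 = 17/6 ≈ 2.8333.
Step 3: Plünnecke-Ruzsa gives |3A| ≤ K³·|A| = (2.8333)³ · 6 ≈ 136.4722.
Step 4: Compute 3A = A + A + A directly by enumerating all triples (a,b,c) ∈ A³; |3A| = 31.
Step 5: Check 31 ≤ 136.4722? Yes ✓.

K = 17/6, Plünnecke-Ruzsa bound K³|A| ≈ 136.4722, |3A| = 31, inequality holds.


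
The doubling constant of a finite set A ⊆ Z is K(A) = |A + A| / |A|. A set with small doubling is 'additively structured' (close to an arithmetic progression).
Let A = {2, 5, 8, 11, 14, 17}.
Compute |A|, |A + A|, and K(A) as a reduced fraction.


|A| = 6.
Compute A + A by enumerating all 36 pairs.
A + A = {4, 7, 10, 13, 16, 19, 22, 25, 28, 31, 34}, so |A + A| = 11.
K = |A + A| / |A| = 11/6 (already in lowest terms) ≈ 1.8333.
Reference: AP of size 6 gives K = 11/6 ≈ 1.8333; a fully generic set of size 6 gives K ≈ 3.5000.

|A| = 6, |A + A| = 11, K = 11/6.


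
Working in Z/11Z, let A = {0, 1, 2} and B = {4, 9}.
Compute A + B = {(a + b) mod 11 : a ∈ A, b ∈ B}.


Work in Z/11Z: reduce every sum a + b modulo 11.
Enumerate all 6 pairs:
a = 0: 0+4=4, 0+9=9
a = 1: 1+4=5, 1+9=10
a = 2: 2+4=6, 2+9=0
Distinct residues collected: {0, 4, 5, 6, 9, 10}
|A + B| = 6 (out of 11 total residues).

A + B = {0, 4, 5, 6, 9, 10}


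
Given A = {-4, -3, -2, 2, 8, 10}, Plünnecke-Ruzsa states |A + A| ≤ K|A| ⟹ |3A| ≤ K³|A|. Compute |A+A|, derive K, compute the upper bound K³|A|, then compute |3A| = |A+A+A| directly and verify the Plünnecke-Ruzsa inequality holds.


|A| = 6.
Step 1: Compute A + A by enumerating all 36 pairs.
A + A = {-8, -7, -6, -5, -4, -2, -1, 0, 4, 5, 6, 7, 8, 10, 12, 16, 18, 20}, so |A + A| = 18.
Step 2: Doubling constant K = |A + A|/|A| = 18/6 = 18/6 ≈ 3.0000.
Step 3: Plünnecke-Ruzsa gives |3A| ≤ K³·|A| = (3.0000)³ · 6 ≈ 162.0000.
Step 4: Compute 3A = A + A + A directly by enumerating all triples (a,b,c) ∈ A³; |3A| = 35.
Step 5: Check 35 ≤ 162.0000? Yes ✓.

K = 18/6, Plünnecke-Ruzsa bound K³|A| ≈ 162.0000, |3A| = 35, inequality holds.


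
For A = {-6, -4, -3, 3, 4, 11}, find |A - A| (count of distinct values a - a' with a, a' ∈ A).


A - A = {a - a' : a, a' ∈ A}; |A| = 6.
Bounds: 2|A|-1 ≤ |A - A| ≤ |A|² - |A| + 1, i.e. 11 ≤ |A - A| ≤ 31.
Note: 0 ∈ A - A always (from a - a). The set is symmetric: if d ∈ A - A then -d ∈ A - A.
Enumerate nonzero differences d = a - a' with a > a' (then include -d):
Positive differences: {1, 2, 3, 6, 7, 8, 9, 10, 14, 15, 17}
Full difference set: {0} ∪ (positive diffs) ∪ (negative diffs).
|A - A| = 1 + 2·11 = 23 (matches direct enumeration: 23).

|A - A| = 23


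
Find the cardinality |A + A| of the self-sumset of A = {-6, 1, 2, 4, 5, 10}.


A + A = {a + a' : a, a' ∈ A}; |A| = 6.
General bounds: 2|A| - 1 ≤ |A + A| ≤ |A|(|A|+1)/2, i.e. 11 ≤ |A + A| ≤ 21.
Lower bound 2|A|-1 is attained iff A is an arithmetic progression.
Enumerate sums a + a' for a ≤ a' (symmetric, so this suffices):
a = -6: -6+-6=-12, -6+1=-5, -6+2=-4, -6+4=-2, -6+5=-1, -6+10=4
a = 1: 1+1=2, 1+2=3, 1+4=5, 1+5=6, 1+10=11
a = 2: 2+2=4, 2+4=6, 2+5=7, 2+10=12
a = 4: 4+4=8, 4+5=9, 4+10=14
a = 5: 5+5=10, 5+10=15
a = 10: 10+10=20
Distinct sums: {-12, -5, -4, -2, -1, 2, 3, 4, 5, 6, 7, 8, 9, 10, 11, 12, 14, 15, 20}
|A + A| = 19

|A + A| = 19


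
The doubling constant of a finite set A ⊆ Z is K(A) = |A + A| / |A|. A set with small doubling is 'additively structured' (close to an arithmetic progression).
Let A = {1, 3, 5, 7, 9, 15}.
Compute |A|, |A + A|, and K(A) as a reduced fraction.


|A| = 6.
Compute A + A by enumerating all 36 pairs.
A + A = {2, 4, 6, 8, 10, 12, 14, 16, 18, 20, 22, 24, 30}, so |A + A| = 13.
K = |A + A| / |A| = 13/6 (already in lowest terms) ≈ 2.1667.
Reference: AP of size 6 gives K = 11/6 ≈ 1.8333; a fully generic set of size 6 gives K ≈ 3.5000.

|A| = 6, |A + A| = 13, K = 13/6.


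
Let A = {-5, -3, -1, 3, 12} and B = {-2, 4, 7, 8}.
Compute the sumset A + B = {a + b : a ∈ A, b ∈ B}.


A + B = {a + b : a ∈ A, b ∈ B}.
Enumerate all |A|·|B| = 5·4 = 20 pairs (a, b) and collect distinct sums.
a = -5: -5+-2=-7, -5+4=-1, -5+7=2, -5+8=3
a = -3: -3+-2=-5, -3+4=1, -3+7=4, -3+8=5
a = -1: -1+-2=-3, -1+4=3, -1+7=6, -1+8=7
a = 3: 3+-2=1, 3+4=7, 3+7=10, 3+8=11
a = 12: 12+-2=10, 12+4=16, 12+7=19, 12+8=20
Collecting distinct sums: A + B = {-7, -5, -3, -1, 1, 2, 3, 4, 5, 6, 7, 10, 11, 16, 19, 20}
|A + B| = 16

A + B = {-7, -5, -3, -1, 1, 2, 3, 4, 5, 6, 7, 10, 11, 16, 19, 20}


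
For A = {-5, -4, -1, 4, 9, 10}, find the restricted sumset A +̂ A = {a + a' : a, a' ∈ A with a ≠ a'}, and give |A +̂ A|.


Restricted sumset: A +̂ A = {a + a' : a ∈ A, a' ∈ A, a ≠ a'}.
Equivalently, take A + A and drop any sum 2a that is achievable ONLY as a + a for a ∈ A (i.e. sums representable only with equal summands).
Enumerate pairs (a, a') with a < a' (symmetric, so each unordered pair gives one sum; this covers all a ≠ a'):
  -5 + -4 = -9
  -5 + -1 = -6
  -5 + 4 = -1
  -5 + 9 = 4
  -5 + 10 = 5
  -4 + -1 = -5
  -4 + 4 = 0
  -4 + 9 = 5
  -4 + 10 = 6
  -1 + 4 = 3
  -1 + 9 = 8
  -1 + 10 = 9
  4 + 9 = 13
  4 + 10 = 14
  9 + 10 = 19
Collected distinct sums: {-9, -6, -5, -1, 0, 3, 4, 5, 6, 8, 9, 13, 14, 19}
|A +̂ A| = 14
(Reference bound: |A +̂ A| ≥ 2|A| - 3 for |A| ≥ 2, with |A| = 6 giving ≥ 9.)

|A +̂ A| = 14


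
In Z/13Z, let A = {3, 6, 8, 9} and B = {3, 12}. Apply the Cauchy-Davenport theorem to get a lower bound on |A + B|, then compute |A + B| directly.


Cauchy-Davenport: |A + B| ≥ min(p, |A| + |B| - 1) for A, B nonempty in Z/pZ.
|A| = 4, |B| = 2, p = 13.
CD lower bound = min(13, 4 + 2 - 1) = min(13, 5) = 5.
Compute A + B mod 13 directly:
a = 3: 3+3=6, 3+12=2
a = 6: 6+3=9, 6+12=5
a = 8: 8+3=11, 8+12=7
a = 9: 9+3=12, 9+12=8
A + B = {2, 5, 6, 7, 8, 9, 11, 12}, so |A + B| = 8.
Verify: 8 ≥ 5? Yes ✓.

CD lower bound = 5, actual |A + B| = 8.


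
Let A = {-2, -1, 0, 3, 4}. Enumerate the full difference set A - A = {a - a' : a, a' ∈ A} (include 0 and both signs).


A - A = {a - a' : a, a' ∈ A}.
Compute a - a' for each ordered pair (a, a'):
a = -2: -2--2=0, -2--1=-1, -2-0=-2, -2-3=-5, -2-4=-6
a = -1: -1--2=1, -1--1=0, -1-0=-1, -1-3=-4, -1-4=-5
a = 0: 0--2=2, 0--1=1, 0-0=0, 0-3=-3, 0-4=-4
a = 3: 3--2=5, 3--1=4, 3-0=3, 3-3=0, 3-4=-1
a = 4: 4--2=6, 4--1=5, 4-0=4, 4-3=1, 4-4=0
Collecting distinct values (and noting 0 appears from a-a):
A - A = {-6, -5, -4, -3, -2, -1, 0, 1, 2, 3, 4, 5, 6}
|A - A| = 13

A - A = {-6, -5, -4, -3, -2, -1, 0, 1, 2, 3, 4, 5, 6}


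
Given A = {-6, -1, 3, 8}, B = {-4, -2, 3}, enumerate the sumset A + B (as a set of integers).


A + B = {a + b : a ∈ A, b ∈ B}.
Enumerate all |A|·|B| = 4·3 = 12 pairs (a, b) and collect distinct sums.
a = -6: -6+-4=-10, -6+-2=-8, -6+3=-3
a = -1: -1+-4=-5, -1+-2=-3, -1+3=2
a = 3: 3+-4=-1, 3+-2=1, 3+3=6
a = 8: 8+-4=4, 8+-2=6, 8+3=11
Collecting distinct sums: A + B = {-10, -8, -5, -3, -1, 1, 2, 4, 6, 11}
|A + B| = 10

A + B = {-10, -8, -5, -3, -1, 1, 2, 4, 6, 11}


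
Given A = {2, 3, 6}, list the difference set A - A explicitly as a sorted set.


A - A = {a - a' : a, a' ∈ A}.
Compute a - a' for each ordered pair (a, a'):
a = 2: 2-2=0, 2-3=-1, 2-6=-4
a = 3: 3-2=1, 3-3=0, 3-6=-3
a = 6: 6-2=4, 6-3=3, 6-6=0
Collecting distinct values (and noting 0 appears from a-a):
A - A = {-4, -3, -1, 0, 1, 3, 4}
|A - A| = 7

A - A = {-4, -3, -1, 0, 1, 3, 4}


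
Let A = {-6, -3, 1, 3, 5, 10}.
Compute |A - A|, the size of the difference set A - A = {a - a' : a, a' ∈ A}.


A - A = {a - a' : a, a' ∈ A}; |A| = 6.
Bounds: 2|A|-1 ≤ |A - A| ≤ |A|² - |A| + 1, i.e. 11 ≤ |A - A| ≤ 31.
Note: 0 ∈ A - A always (from a - a). The set is symmetric: if d ∈ A - A then -d ∈ A - A.
Enumerate nonzero differences d = a - a' with a > a' (then include -d):
Positive differences: {2, 3, 4, 5, 6, 7, 8, 9, 11, 13, 16}
Full difference set: {0} ∪ (positive diffs) ∪ (negative diffs).
|A - A| = 1 + 2·11 = 23 (matches direct enumeration: 23).

|A - A| = 23


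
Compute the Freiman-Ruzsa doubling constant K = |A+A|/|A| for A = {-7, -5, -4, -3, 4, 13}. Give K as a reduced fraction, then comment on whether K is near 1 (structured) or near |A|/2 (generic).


|A| = 6.
Compute A + A by enumerating all 36 pairs.
A + A = {-14, -12, -11, -10, -9, -8, -7, -6, -3, -1, 0, 1, 6, 8, 9, 10, 17, 26}, so |A + A| = 18.
K = |A + A| / |A| = 18/6 = 3/1 ≈ 3.0000.
Reference: AP of size 6 gives K = 11/6 ≈ 1.8333; a fully generic set of size 6 gives K ≈ 3.5000.

|A| = 6, |A + A| = 18, K = 18/6 = 3/1.


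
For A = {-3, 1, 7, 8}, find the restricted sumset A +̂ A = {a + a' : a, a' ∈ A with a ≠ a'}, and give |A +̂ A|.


Restricted sumset: A +̂ A = {a + a' : a ∈ A, a' ∈ A, a ≠ a'}.
Equivalently, take A + A and drop any sum 2a that is achievable ONLY as a + a for a ∈ A (i.e. sums representable only with equal summands).
Enumerate pairs (a, a') with a < a' (symmetric, so each unordered pair gives one sum; this covers all a ≠ a'):
  -3 + 1 = -2
  -3 + 7 = 4
  -3 + 8 = 5
  1 + 7 = 8
  1 + 8 = 9
  7 + 8 = 15
Collected distinct sums: {-2, 4, 5, 8, 9, 15}
|A +̂ A| = 6
(Reference bound: |A +̂ A| ≥ 2|A| - 3 for |A| ≥ 2, with |A| = 4 giving ≥ 5.)

|A +̂ A| = 6


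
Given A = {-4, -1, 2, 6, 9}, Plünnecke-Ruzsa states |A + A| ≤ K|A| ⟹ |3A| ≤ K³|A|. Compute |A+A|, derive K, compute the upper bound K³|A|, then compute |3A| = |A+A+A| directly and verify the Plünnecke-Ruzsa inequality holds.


|A| = 5.
Step 1: Compute A + A by enumerating all 25 pairs.
A + A = {-8, -5, -2, 1, 2, 4, 5, 8, 11, 12, 15, 18}, so |A + A| = 12.
Step 2: Doubling constant K = |A + A|/|A| = 12/5 = 12/5 ≈ 2.4000.
Step 3: Plünnecke-Ruzsa gives |3A| ≤ K³·|A| = (2.4000)³ · 5 ≈ 69.1200.
Step 4: Compute 3A = A + A + A directly by enumerating all triples (a,b,c) ∈ A³; |3A| = 22.
Step 5: Check 22 ≤ 69.1200? Yes ✓.

K = 12/5, Plünnecke-Ruzsa bound K³|A| ≈ 69.1200, |3A| = 22, inequality holds.


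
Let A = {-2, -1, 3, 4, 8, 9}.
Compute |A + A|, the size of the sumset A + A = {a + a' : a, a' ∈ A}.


A + A = {a + a' : a, a' ∈ A}; |A| = 6.
General bounds: 2|A| - 1 ≤ |A + A| ≤ |A|(|A|+1)/2, i.e. 11 ≤ |A + A| ≤ 21.
Lower bound 2|A|-1 is attained iff A is an arithmetic progression.
Enumerate sums a + a' for a ≤ a' (symmetric, so this suffices):
a = -2: -2+-2=-4, -2+-1=-3, -2+3=1, -2+4=2, -2+8=6, -2+9=7
a = -1: -1+-1=-2, -1+3=2, -1+4=3, -1+8=7, -1+9=8
a = 3: 3+3=6, 3+4=7, 3+8=11, 3+9=12
a = 4: 4+4=8, 4+8=12, 4+9=13
a = 8: 8+8=16, 8+9=17
a = 9: 9+9=18
Distinct sums: {-4, -3, -2, 1, 2, 3, 6, 7, 8, 11, 12, 13, 16, 17, 18}
|A + A| = 15

|A + A| = 15


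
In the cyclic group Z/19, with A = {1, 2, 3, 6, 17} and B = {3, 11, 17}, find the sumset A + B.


Work in Z/19Z: reduce every sum a + b modulo 19.
Enumerate all 15 pairs:
a = 1: 1+3=4, 1+11=12, 1+17=18
a = 2: 2+3=5, 2+11=13, 2+17=0
a = 3: 3+3=6, 3+11=14, 3+17=1
a = 6: 6+3=9, 6+11=17, 6+17=4
a = 17: 17+3=1, 17+11=9, 17+17=15
Distinct residues collected: {0, 1, 4, 5, 6, 9, 12, 13, 14, 15, 17, 18}
|A + B| = 12 (out of 19 total residues).

A + B = {0, 1, 4, 5, 6, 9, 12, 13, 14, 15, 17, 18}


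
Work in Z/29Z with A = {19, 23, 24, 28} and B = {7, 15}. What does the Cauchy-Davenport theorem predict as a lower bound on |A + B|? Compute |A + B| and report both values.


Cauchy-Davenport: |A + B| ≥ min(p, |A| + |B| - 1) for A, B nonempty in Z/pZ.
|A| = 4, |B| = 2, p = 29.
CD lower bound = min(29, 4 + 2 - 1) = min(29, 5) = 5.
Compute A + B mod 29 directly:
a = 19: 19+7=26, 19+15=5
a = 23: 23+7=1, 23+15=9
a = 24: 24+7=2, 24+15=10
a = 28: 28+7=6, 28+15=14
A + B = {1, 2, 5, 6, 9, 10, 14, 26}, so |A + B| = 8.
Verify: 8 ≥ 5? Yes ✓.

CD lower bound = 5, actual |A + B| = 8.


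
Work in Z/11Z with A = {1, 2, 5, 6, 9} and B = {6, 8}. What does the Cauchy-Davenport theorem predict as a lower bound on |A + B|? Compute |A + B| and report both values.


Cauchy-Davenport: |A + B| ≥ min(p, |A| + |B| - 1) for A, B nonempty in Z/pZ.
|A| = 5, |B| = 2, p = 11.
CD lower bound = min(11, 5 + 2 - 1) = min(11, 6) = 6.
Compute A + B mod 11 directly:
a = 1: 1+6=7, 1+8=9
a = 2: 2+6=8, 2+8=10
a = 5: 5+6=0, 5+8=2
a = 6: 6+6=1, 6+8=3
a = 9: 9+6=4, 9+8=6
A + B = {0, 1, 2, 3, 4, 6, 7, 8, 9, 10}, so |A + B| = 10.
Verify: 10 ≥ 6? Yes ✓.

CD lower bound = 6, actual |A + B| = 10.


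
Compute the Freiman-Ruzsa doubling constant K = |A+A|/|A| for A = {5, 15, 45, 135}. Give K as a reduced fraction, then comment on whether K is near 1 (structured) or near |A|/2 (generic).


|A| = 4.
Compute A + A by enumerating all 16 pairs.
A + A = {10, 20, 30, 50, 60, 90, 140, 150, 180, 270}, so |A + A| = 10.
K = |A + A| / |A| = 10/4 = 5/2 ≈ 2.5000.
Reference: AP of size 4 gives K = 7/4 ≈ 1.7500; a fully generic set of size 4 gives K ≈ 2.5000.

|A| = 4, |A + A| = 10, K = 10/4 = 5/2.


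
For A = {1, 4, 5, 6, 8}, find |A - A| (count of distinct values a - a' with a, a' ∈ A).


A - A = {a - a' : a, a' ∈ A}; |A| = 5.
Bounds: 2|A|-1 ≤ |A - A| ≤ |A|² - |A| + 1, i.e. 9 ≤ |A - A| ≤ 21.
Note: 0 ∈ A - A always (from a - a). The set is symmetric: if d ∈ A - A then -d ∈ A - A.
Enumerate nonzero differences d = a - a' with a > a' (then include -d):
Positive differences: {1, 2, 3, 4, 5, 7}
Full difference set: {0} ∪ (positive diffs) ∪ (negative diffs).
|A - A| = 1 + 2·6 = 13 (matches direct enumeration: 13).

|A - A| = 13


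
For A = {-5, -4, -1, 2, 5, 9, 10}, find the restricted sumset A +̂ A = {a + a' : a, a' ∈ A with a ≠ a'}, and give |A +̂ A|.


Restricted sumset: A +̂ A = {a + a' : a ∈ A, a' ∈ A, a ≠ a'}.
Equivalently, take A + A and drop any sum 2a that is achievable ONLY as a + a for a ∈ A (i.e. sums representable only with equal summands).
Enumerate pairs (a, a') with a < a' (symmetric, so each unordered pair gives one sum; this covers all a ≠ a'):
  -5 + -4 = -9
  -5 + -1 = -6
  -5 + 2 = -3
  -5 + 5 = 0
  -5 + 9 = 4
  -5 + 10 = 5
  -4 + -1 = -5
  -4 + 2 = -2
  -4 + 5 = 1
  -4 + 9 = 5
  -4 + 10 = 6
  -1 + 2 = 1
  -1 + 5 = 4
  -1 + 9 = 8
  -1 + 10 = 9
  2 + 5 = 7
  2 + 9 = 11
  2 + 10 = 12
  5 + 9 = 14
  5 + 10 = 15
  9 + 10 = 19
Collected distinct sums: {-9, -6, -5, -3, -2, 0, 1, 4, 5, 6, 7, 8, 9, 11, 12, 14, 15, 19}
|A +̂ A| = 18
(Reference bound: |A +̂ A| ≥ 2|A| - 3 for |A| ≥ 2, with |A| = 7 giving ≥ 11.)

|A +̂ A| = 18


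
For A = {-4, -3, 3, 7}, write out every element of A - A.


A - A = {a - a' : a, a' ∈ A}.
Compute a - a' for each ordered pair (a, a'):
a = -4: -4--4=0, -4--3=-1, -4-3=-7, -4-7=-11
a = -3: -3--4=1, -3--3=0, -3-3=-6, -3-7=-10
a = 3: 3--4=7, 3--3=6, 3-3=0, 3-7=-4
a = 7: 7--4=11, 7--3=10, 7-3=4, 7-7=0
Collecting distinct values (and noting 0 appears from a-a):
A - A = {-11, -10, -7, -6, -4, -1, 0, 1, 4, 6, 7, 10, 11}
|A - A| = 13

A - A = {-11, -10, -7, -6, -4, -1, 0, 1, 4, 6, 7, 10, 11}


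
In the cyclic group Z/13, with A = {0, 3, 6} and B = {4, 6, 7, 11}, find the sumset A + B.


Work in Z/13Z: reduce every sum a + b modulo 13.
Enumerate all 12 pairs:
a = 0: 0+4=4, 0+6=6, 0+7=7, 0+11=11
a = 3: 3+4=7, 3+6=9, 3+7=10, 3+11=1
a = 6: 6+4=10, 6+6=12, 6+7=0, 6+11=4
Distinct residues collected: {0, 1, 4, 6, 7, 9, 10, 11, 12}
|A + B| = 9 (out of 13 total residues).

A + B = {0, 1, 4, 6, 7, 9, 10, 11, 12}


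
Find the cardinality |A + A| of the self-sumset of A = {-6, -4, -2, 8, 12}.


A + A = {a + a' : a, a' ∈ A}; |A| = 5.
General bounds: 2|A| - 1 ≤ |A + A| ≤ |A|(|A|+1)/2, i.e. 9 ≤ |A + A| ≤ 15.
Lower bound 2|A|-1 is attained iff A is an arithmetic progression.
Enumerate sums a + a' for a ≤ a' (symmetric, so this suffices):
a = -6: -6+-6=-12, -6+-4=-10, -6+-2=-8, -6+8=2, -6+12=6
a = -4: -4+-4=-8, -4+-2=-6, -4+8=4, -4+12=8
a = -2: -2+-2=-4, -2+8=6, -2+12=10
a = 8: 8+8=16, 8+12=20
a = 12: 12+12=24
Distinct sums: {-12, -10, -8, -6, -4, 2, 4, 6, 8, 10, 16, 20, 24}
|A + A| = 13

|A + A| = 13


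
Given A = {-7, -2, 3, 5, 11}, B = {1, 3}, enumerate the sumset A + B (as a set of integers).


A + B = {a + b : a ∈ A, b ∈ B}.
Enumerate all |A|·|B| = 5·2 = 10 pairs (a, b) and collect distinct sums.
a = -7: -7+1=-6, -7+3=-4
a = -2: -2+1=-1, -2+3=1
a = 3: 3+1=4, 3+3=6
a = 5: 5+1=6, 5+3=8
a = 11: 11+1=12, 11+3=14
Collecting distinct sums: A + B = {-6, -4, -1, 1, 4, 6, 8, 12, 14}
|A + B| = 9

A + B = {-6, -4, -1, 1, 4, 6, 8, 12, 14}


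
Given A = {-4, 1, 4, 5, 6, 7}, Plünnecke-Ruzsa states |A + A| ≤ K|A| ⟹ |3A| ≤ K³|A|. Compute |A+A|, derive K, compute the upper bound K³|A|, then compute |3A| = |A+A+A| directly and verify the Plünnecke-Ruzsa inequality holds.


|A| = 6.
Step 1: Compute A + A by enumerating all 36 pairs.
A + A = {-8, -3, 0, 1, 2, 3, 5, 6, 7, 8, 9, 10, 11, 12, 13, 14}, so |A + A| = 16.
Step 2: Doubling constant K = |A + A|/|A| = 16/6 = 16/6 ≈ 2.6667.
Step 3: Plünnecke-Ruzsa gives |3A| ≤ K³·|A| = (2.6667)³ · 6 ≈ 113.7778.
Step 4: Compute 3A = A + A + A directly by enumerating all triples (a,b,c) ∈ A³; |3A| = 27.
Step 5: Check 27 ≤ 113.7778? Yes ✓.

K = 16/6, Plünnecke-Ruzsa bound K³|A| ≈ 113.7778, |3A| = 27, inequality holds.


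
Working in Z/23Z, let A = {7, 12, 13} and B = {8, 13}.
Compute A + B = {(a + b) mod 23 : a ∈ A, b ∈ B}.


Work in Z/23Z: reduce every sum a + b modulo 23.
Enumerate all 6 pairs:
a = 7: 7+8=15, 7+13=20
a = 12: 12+8=20, 12+13=2
a = 13: 13+8=21, 13+13=3
Distinct residues collected: {2, 3, 15, 20, 21}
|A + B| = 5 (out of 23 total residues).

A + B = {2, 3, 15, 20, 21}


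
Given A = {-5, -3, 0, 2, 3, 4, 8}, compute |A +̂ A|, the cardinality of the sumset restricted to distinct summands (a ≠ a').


Restricted sumset: A +̂ A = {a + a' : a ∈ A, a' ∈ A, a ≠ a'}.
Equivalently, take A + A and drop any sum 2a that is achievable ONLY as a + a for a ∈ A (i.e. sums representable only with equal summands).
Enumerate pairs (a, a') with a < a' (symmetric, so each unordered pair gives one sum; this covers all a ≠ a'):
  -5 + -3 = -8
  -5 + 0 = -5
  -5 + 2 = -3
  -5 + 3 = -2
  -5 + 4 = -1
  -5 + 8 = 3
  -3 + 0 = -3
  -3 + 2 = -1
  -3 + 3 = 0
  -3 + 4 = 1
  -3 + 8 = 5
  0 + 2 = 2
  0 + 3 = 3
  0 + 4 = 4
  0 + 8 = 8
  2 + 3 = 5
  2 + 4 = 6
  2 + 8 = 10
  3 + 4 = 7
  3 + 8 = 11
  4 + 8 = 12
Collected distinct sums: {-8, -5, -3, -2, -1, 0, 1, 2, 3, 4, 5, 6, 7, 8, 10, 11, 12}
|A +̂ A| = 17
(Reference bound: |A +̂ A| ≥ 2|A| - 3 for |A| ≥ 2, with |A| = 7 giving ≥ 11.)

|A +̂ A| = 17


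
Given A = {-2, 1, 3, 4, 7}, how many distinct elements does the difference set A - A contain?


A - A = {a - a' : a, a' ∈ A}; |A| = 5.
Bounds: 2|A|-1 ≤ |A - A| ≤ |A|² - |A| + 1, i.e. 9 ≤ |A - A| ≤ 21.
Note: 0 ∈ A - A always (from a - a). The set is symmetric: if d ∈ A - A then -d ∈ A - A.
Enumerate nonzero differences d = a - a' with a > a' (then include -d):
Positive differences: {1, 2, 3, 4, 5, 6, 9}
Full difference set: {0} ∪ (positive diffs) ∪ (negative diffs).
|A - A| = 1 + 2·7 = 15 (matches direct enumeration: 15).

|A - A| = 15


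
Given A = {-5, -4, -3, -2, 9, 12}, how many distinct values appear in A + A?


A + A = {a + a' : a, a' ∈ A}; |A| = 6.
General bounds: 2|A| - 1 ≤ |A + A| ≤ |A|(|A|+1)/2, i.e. 11 ≤ |A + A| ≤ 21.
Lower bound 2|A|-1 is attained iff A is an arithmetic progression.
Enumerate sums a + a' for a ≤ a' (symmetric, so this suffices):
a = -5: -5+-5=-10, -5+-4=-9, -5+-3=-8, -5+-2=-7, -5+9=4, -5+12=7
a = -4: -4+-4=-8, -4+-3=-7, -4+-2=-6, -4+9=5, -4+12=8
a = -3: -3+-3=-6, -3+-2=-5, -3+9=6, -3+12=9
a = -2: -2+-2=-4, -2+9=7, -2+12=10
a = 9: 9+9=18, 9+12=21
a = 12: 12+12=24
Distinct sums: {-10, -9, -8, -7, -6, -5, -4, 4, 5, 6, 7, 8, 9, 10, 18, 21, 24}
|A + A| = 17

|A + A| = 17


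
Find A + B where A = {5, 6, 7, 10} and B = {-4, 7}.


A + B = {a + b : a ∈ A, b ∈ B}.
Enumerate all |A|·|B| = 4·2 = 8 pairs (a, b) and collect distinct sums.
a = 5: 5+-4=1, 5+7=12
a = 6: 6+-4=2, 6+7=13
a = 7: 7+-4=3, 7+7=14
a = 10: 10+-4=6, 10+7=17
Collecting distinct sums: A + B = {1, 2, 3, 6, 12, 13, 14, 17}
|A + B| = 8

A + B = {1, 2, 3, 6, 12, 13, 14, 17}


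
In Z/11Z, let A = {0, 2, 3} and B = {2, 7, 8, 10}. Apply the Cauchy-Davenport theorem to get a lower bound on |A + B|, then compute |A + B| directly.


Cauchy-Davenport: |A + B| ≥ min(p, |A| + |B| - 1) for A, B nonempty in Z/pZ.
|A| = 3, |B| = 4, p = 11.
CD lower bound = min(11, 3 + 4 - 1) = min(11, 6) = 6.
Compute A + B mod 11 directly:
a = 0: 0+2=2, 0+7=7, 0+8=8, 0+10=10
a = 2: 2+2=4, 2+7=9, 2+8=10, 2+10=1
a = 3: 3+2=5, 3+7=10, 3+8=0, 3+10=2
A + B = {0, 1, 2, 4, 5, 7, 8, 9, 10}, so |A + B| = 9.
Verify: 9 ≥ 6? Yes ✓.

CD lower bound = 6, actual |A + B| = 9.


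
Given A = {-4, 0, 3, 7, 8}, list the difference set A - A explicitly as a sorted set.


A - A = {a - a' : a, a' ∈ A}.
Compute a - a' for each ordered pair (a, a'):
a = -4: -4--4=0, -4-0=-4, -4-3=-7, -4-7=-11, -4-8=-12
a = 0: 0--4=4, 0-0=0, 0-3=-3, 0-7=-7, 0-8=-8
a = 3: 3--4=7, 3-0=3, 3-3=0, 3-7=-4, 3-8=-5
a = 7: 7--4=11, 7-0=7, 7-3=4, 7-7=0, 7-8=-1
a = 8: 8--4=12, 8-0=8, 8-3=5, 8-7=1, 8-8=0
Collecting distinct values (and noting 0 appears from a-a):
A - A = {-12, -11, -8, -7, -5, -4, -3, -1, 0, 1, 3, 4, 5, 7, 8, 11, 12}
|A - A| = 17

A - A = {-12, -11, -8, -7, -5, -4, -3, -1, 0, 1, 3, 4, 5, 7, 8, 11, 12}


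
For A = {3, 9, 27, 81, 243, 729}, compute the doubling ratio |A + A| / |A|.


|A| = 6.
Compute A + A by enumerating all 36 pairs.
A + A = {6, 12, 18, 30, 36, 54, 84, 90, 108, 162, 246, 252, 270, 324, 486, 732, 738, 756, 810, 972, 1458}, so |A + A| = 21.
K = |A + A| / |A| = 21/6 = 7/2 ≈ 3.5000.
Reference: AP of size 6 gives K = 11/6 ≈ 1.8333; a fully generic set of size 6 gives K ≈ 3.5000.

|A| = 6, |A + A| = 21, K = 21/6 = 7/2.


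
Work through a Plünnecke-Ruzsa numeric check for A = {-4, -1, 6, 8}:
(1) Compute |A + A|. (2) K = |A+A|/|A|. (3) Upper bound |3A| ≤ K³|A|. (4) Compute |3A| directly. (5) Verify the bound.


|A| = 4.
Step 1: Compute A + A by enumerating all 16 pairs.
A + A = {-8, -5, -2, 2, 4, 5, 7, 12, 14, 16}, so |A + A| = 10.
Step 2: Doubling constant K = |A + A|/|A| = 10/4 = 10/4 ≈ 2.5000.
Step 3: Plünnecke-Ruzsa gives |3A| ≤ K³·|A| = (2.5000)³ · 4 ≈ 62.5000.
Step 4: Compute 3A = A + A + A directly by enumerating all triples (a,b,c) ∈ A³; |3A| = 20.
Step 5: Check 20 ≤ 62.5000? Yes ✓.

K = 10/4, Plünnecke-Ruzsa bound K³|A| ≈ 62.5000, |3A| = 20, inequality holds.


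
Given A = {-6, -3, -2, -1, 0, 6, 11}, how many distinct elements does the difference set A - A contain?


A - A = {a - a' : a, a' ∈ A}; |A| = 7.
Bounds: 2|A|-1 ≤ |A - A| ≤ |A|² - |A| + 1, i.e. 13 ≤ |A - A| ≤ 43.
Note: 0 ∈ A - A always (from a - a). The set is symmetric: if d ∈ A - A then -d ∈ A - A.
Enumerate nonzero differences d = a - a' with a > a' (then include -d):
Positive differences: {1, 2, 3, 4, 5, 6, 7, 8, 9, 11, 12, 13, 14, 17}
Full difference set: {0} ∪ (positive diffs) ∪ (negative diffs).
|A - A| = 1 + 2·14 = 29 (matches direct enumeration: 29).

|A - A| = 29


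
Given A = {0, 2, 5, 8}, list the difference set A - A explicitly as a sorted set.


A - A = {a - a' : a, a' ∈ A}.
Compute a - a' for each ordered pair (a, a'):
a = 0: 0-0=0, 0-2=-2, 0-5=-5, 0-8=-8
a = 2: 2-0=2, 2-2=0, 2-5=-3, 2-8=-6
a = 5: 5-0=5, 5-2=3, 5-5=0, 5-8=-3
a = 8: 8-0=8, 8-2=6, 8-5=3, 8-8=0
Collecting distinct values (and noting 0 appears from a-a):
A - A = {-8, -6, -5, -3, -2, 0, 2, 3, 5, 6, 8}
|A - A| = 11

A - A = {-8, -6, -5, -3, -2, 0, 2, 3, 5, 6, 8}


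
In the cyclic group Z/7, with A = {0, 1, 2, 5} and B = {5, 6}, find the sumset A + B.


Work in Z/7Z: reduce every sum a + b modulo 7.
Enumerate all 8 pairs:
a = 0: 0+5=5, 0+6=6
a = 1: 1+5=6, 1+6=0
a = 2: 2+5=0, 2+6=1
a = 5: 5+5=3, 5+6=4
Distinct residues collected: {0, 1, 3, 4, 5, 6}
|A + B| = 6 (out of 7 total residues).

A + B = {0, 1, 3, 4, 5, 6}


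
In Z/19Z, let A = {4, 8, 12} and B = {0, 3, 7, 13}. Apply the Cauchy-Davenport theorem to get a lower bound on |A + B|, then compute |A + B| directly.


Cauchy-Davenport: |A + B| ≥ min(p, |A| + |B| - 1) for A, B nonempty in Z/pZ.
|A| = 3, |B| = 4, p = 19.
CD lower bound = min(19, 3 + 4 - 1) = min(19, 6) = 6.
Compute A + B mod 19 directly:
a = 4: 4+0=4, 4+3=7, 4+7=11, 4+13=17
a = 8: 8+0=8, 8+3=11, 8+7=15, 8+13=2
a = 12: 12+0=12, 12+3=15, 12+7=0, 12+13=6
A + B = {0, 2, 4, 6, 7, 8, 11, 12, 15, 17}, so |A + B| = 10.
Verify: 10 ≥ 6? Yes ✓.

CD lower bound = 6, actual |A + B| = 10.


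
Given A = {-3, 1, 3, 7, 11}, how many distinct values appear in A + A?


A + A = {a + a' : a, a' ∈ A}; |A| = 5.
General bounds: 2|A| - 1 ≤ |A + A| ≤ |A|(|A|+1)/2, i.e. 9 ≤ |A + A| ≤ 15.
Lower bound 2|A|-1 is attained iff A is an arithmetic progression.
Enumerate sums a + a' for a ≤ a' (symmetric, so this suffices):
a = -3: -3+-3=-6, -3+1=-2, -3+3=0, -3+7=4, -3+11=8
a = 1: 1+1=2, 1+3=4, 1+7=8, 1+11=12
a = 3: 3+3=6, 3+7=10, 3+11=14
a = 7: 7+7=14, 7+11=18
a = 11: 11+11=22
Distinct sums: {-6, -2, 0, 2, 4, 6, 8, 10, 12, 14, 18, 22}
|A + A| = 12

|A + A| = 12


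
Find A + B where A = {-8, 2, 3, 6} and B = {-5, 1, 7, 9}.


A + B = {a + b : a ∈ A, b ∈ B}.
Enumerate all |A|·|B| = 4·4 = 16 pairs (a, b) and collect distinct sums.
a = -8: -8+-5=-13, -8+1=-7, -8+7=-1, -8+9=1
a = 2: 2+-5=-3, 2+1=3, 2+7=9, 2+9=11
a = 3: 3+-5=-2, 3+1=4, 3+7=10, 3+9=12
a = 6: 6+-5=1, 6+1=7, 6+7=13, 6+9=15
Collecting distinct sums: A + B = {-13, -7, -3, -2, -1, 1, 3, 4, 7, 9, 10, 11, 12, 13, 15}
|A + B| = 15

A + B = {-13, -7, -3, -2, -1, 1, 3, 4, 7, 9, 10, 11, 12, 13, 15}


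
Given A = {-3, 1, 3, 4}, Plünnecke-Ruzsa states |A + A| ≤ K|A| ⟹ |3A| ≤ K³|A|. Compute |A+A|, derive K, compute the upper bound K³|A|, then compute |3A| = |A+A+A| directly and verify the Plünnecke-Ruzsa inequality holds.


|A| = 4.
Step 1: Compute A + A by enumerating all 16 pairs.
A + A = {-6, -2, 0, 1, 2, 4, 5, 6, 7, 8}, so |A + A| = 10.
Step 2: Doubling constant K = |A + A|/|A| = 10/4 = 10/4 ≈ 2.5000.
Step 3: Plünnecke-Ruzsa gives |3A| ≤ K³·|A| = (2.5000)³ · 4 ≈ 62.5000.
Step 4: Compute 3A = A + A + A directly by enumerating all triples (a,b,c) ∈ A³; |3A| = 17.
Step 5: Check 17 ≤ 62.5000? Yes ✓.

K = 10/4, Plünnecke-Ruzsa bound K³|A| ≈ 62.5000, |3A| = 17, inequality holds.


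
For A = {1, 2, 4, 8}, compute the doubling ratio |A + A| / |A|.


|A| = 4.
Compute A + A by enumerating all 16 pairs.
A + A = {2, 3, 4, 5, 6, 8, 9, 10, 12, 16}, so |A + A| = 10.
K = |A + A| / |A| = 10/4 = 5/2 ≈ 2.5000.
Reference: AP of size 4 gives K = 7/4 ≈ 1.7500; a fully generic set of size 4 gives K ≈ 2.5000.

|A| = 4, |A + A| = 10, K = 10/4 = 5/2.


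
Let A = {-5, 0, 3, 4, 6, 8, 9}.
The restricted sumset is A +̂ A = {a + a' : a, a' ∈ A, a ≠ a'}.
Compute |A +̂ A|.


Restricted sumset: A +̂ A = {a + a' : a ∈ A, a' ∈ A, a ≠ a'}.
Equivalently, take A + A and drop any sum 2a that is achievable ONLY as a + a for a ∈ A (i.e. sums representable only with equal summands).
Enumerate pairs (a, a') with a < a' (symmetric, so each unordered pair gives one sum; this covers all a ≠ a'):
  -5 + 0 = -5
  -5 + 3 = -2
  -5 + 4 = -1
  -5 + 6 = 1
  -5 + 8 = 3
  -5 + 9 = 4
  0 + 3 = 3
  0 + 4 = 4
  0 + 6 = 6
  0 + 8 = 8
  0 + 9 = 9
  3 + 4 = 7
  3 + 6 = 9
  3 + 8 = 11
  3 + 9 = 12
  4 + 6 = 10
  4 + 8 = 12
  4 + 9 = 13
  6 + 8 = 14
  6 + 9 = 15
  8 + 9 = 17
Collected distinct sums: {-5, -2, -1, 1, 3, 4, 6, 7, 8, 9, 10, 11, 12, 13, 14, 15, 17}
|A +̂ A| = 17
(Reference bound: |A +̂ A| ≥ 2|A| - 3 for |A| ≥ 2, with |A| = 7 giving ≥ 11.)

|A +̂ A| = 17


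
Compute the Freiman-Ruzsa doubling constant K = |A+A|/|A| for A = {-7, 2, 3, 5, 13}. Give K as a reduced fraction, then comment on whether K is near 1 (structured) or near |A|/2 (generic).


|A| = 5.
Compute A + A by enumerating all 25 pairs.
A + A = {-14, -5, -4, -2, 4, 5, 6, 7, 8, 10, 15, 16, 18, 26}, so |A + A| = 14.
K = |A + A| / |A| = 14/5 (already in lowest terms) ≈ 2.8000.
Reference: AP of size 5 gives K = 9/5 ≈ 1.8000; a fully generic set of size 5 gives K ≈ 3.0000.

|A| = 5, |A + A| = 14, K = 14/5.


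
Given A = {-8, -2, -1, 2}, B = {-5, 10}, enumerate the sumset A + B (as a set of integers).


A + B = {a + b : a ∈ A, b ∈ B}.
Enumerate all |A|·|B| = 4·2 = 8 pairs (a, b) and collect distinct sums.
a = -8: -8+-5=-13, -8+10=2
a = -2: -2+-5=-7, -2+10=8
a = -1: -1+-5=-6, -1+10=9
a = 2: 2+-5=-3, 2+10=12
Collecting distinct sums: A + B = {-13, -7, -6, -3, 2, 8, 9, 12}
|A + B| = 8

A + B = {-13, -7, -6, -3, 2, 8, 9, 12}


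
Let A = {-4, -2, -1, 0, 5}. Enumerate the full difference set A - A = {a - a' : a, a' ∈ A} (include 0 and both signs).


A - A = {a - a' : a, a' ∈ A}.
Compute a - a' for each ordered pair (a, a'):
a = -4: -4--4=0, -4--2=-2, -4--1=-3, -4-0=-4, -4-5=-9
a = -2: -2--4=2, -2--2=0, -2--1=-1, -2-0=-2, -2-5=-7
a = -1: -1--4=3, -1--2=1, -1--1=0, -1-0=-1, -1-5=-6
a = 0: 0--4=4, 0--2=2, 0--1=1, 0-0=0, 0-5=-5
a = 5: 5--4=9, 5--2=7, 5--1=6, 5-0=5, 5-5=0
Collecting distinct values (and noting 0 appears from a-a):
A - A = {-9, -7, -6, -5, -4, -3, -2, -1, 0, 1, 2, 3, 4, 5, 6, 7, 9}
|A - A| = 17

A - A = {-9, -7, -6, -5, -4, -3, -2, -1, 0, 1, 2, 3, 4, 5, 6, 7, 9}
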